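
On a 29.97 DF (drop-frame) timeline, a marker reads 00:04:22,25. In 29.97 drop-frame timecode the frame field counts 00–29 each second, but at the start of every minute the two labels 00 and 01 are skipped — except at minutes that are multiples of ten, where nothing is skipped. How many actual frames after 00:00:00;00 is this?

7877

Complete 10-minute blocks: 0, each 17982 frames → 0.
Remaining 4 whole minutes in the current block: 1800 + 3 × 1798 = 7194 frames.
Within the current minute: 22 × 30 + 25 − 2 = 683 (labels ;00/;01 skipped at this minute). Total = 0 + 7194 + 683 = 7877.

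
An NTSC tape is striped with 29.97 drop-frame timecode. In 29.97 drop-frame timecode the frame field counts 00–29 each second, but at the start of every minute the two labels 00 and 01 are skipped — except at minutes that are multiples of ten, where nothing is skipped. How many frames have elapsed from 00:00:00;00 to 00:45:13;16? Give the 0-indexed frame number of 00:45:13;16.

81324

As if non-drop at 30 labels/s: (0 × 3600 + 45 × 60 + 13) × 30 + 16 = 81406.
Minute boundaries passed: 45; those not divisible by 10: 45 − 4 = 41; dropped labels = 2 × 41 = 82.
Actual frame index = 81406 − 82 = 81324.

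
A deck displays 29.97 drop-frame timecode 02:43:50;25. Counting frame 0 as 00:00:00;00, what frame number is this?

Complete 10-minute blocks: 16, each 17982 frames → 287712.
Remaining 3 whole minutes in the current block: 1800 + 2 × 1798 = 5396 frames.
Within the current minute: 50 × 30 + 25 − 2 = 1523 (labels ;00/;01 skipped at this minute). Total = 287712 + 5396 + 1523 = 294631.

294631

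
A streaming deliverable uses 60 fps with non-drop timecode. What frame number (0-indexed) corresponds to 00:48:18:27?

173907

Total seconds to the label: (0 × 3600 + 48 × 60 + 18) = 2898.
Frame index = 2898 × 60 + 27 = 173907.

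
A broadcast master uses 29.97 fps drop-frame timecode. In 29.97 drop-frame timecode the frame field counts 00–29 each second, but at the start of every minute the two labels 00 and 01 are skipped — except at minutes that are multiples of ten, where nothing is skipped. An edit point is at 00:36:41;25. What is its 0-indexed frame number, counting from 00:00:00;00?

65989

As if non-drop at 30 labels/s: (0 × 3600 + 36 × 60 + 41) × 30 + 25 = 66055.
Minute boundaries passed: 36; those not divisible by 10: 36 − 3 = 33; dropped labels = 2 × 33 = 66.
Actual frame index = 66055 − 66 = 65989.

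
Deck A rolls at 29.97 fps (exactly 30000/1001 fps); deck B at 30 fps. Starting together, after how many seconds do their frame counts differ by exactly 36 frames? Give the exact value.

1201.2 seconds

The gap grows by |30 − 30000/1001| = 30/1001 frames per second.
Time for a 36-frame gap: 36 ÷ (30/1001) = 1201.2 s.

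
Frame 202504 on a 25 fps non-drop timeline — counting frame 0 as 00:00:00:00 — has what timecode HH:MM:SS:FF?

202504 ÷ 25 = 8100 full seconds, remainder 4 frames.
8100 s = 2 h 15 min 0 s.
Timecode: 02:15:00:04.

02:15:00:04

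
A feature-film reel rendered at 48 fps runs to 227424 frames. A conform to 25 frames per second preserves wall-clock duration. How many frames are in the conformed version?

Target frames = source frames × (target rate / source rate) = 227424 × (25)/(48) = 227424 × 25/48 = 118450.

118450 frames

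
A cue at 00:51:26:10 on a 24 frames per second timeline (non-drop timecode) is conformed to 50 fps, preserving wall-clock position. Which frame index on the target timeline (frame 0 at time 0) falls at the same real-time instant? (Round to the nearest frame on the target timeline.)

frame 154321

Source frame index: (0×3600 + 51×60 + 26) × 24 + 10 = 74074.
Real time: 74074 / (24) = 37037/12 s.
Target frame: (37037/12) × (50) = 925925/6 ≈ 154320.833 → 154321.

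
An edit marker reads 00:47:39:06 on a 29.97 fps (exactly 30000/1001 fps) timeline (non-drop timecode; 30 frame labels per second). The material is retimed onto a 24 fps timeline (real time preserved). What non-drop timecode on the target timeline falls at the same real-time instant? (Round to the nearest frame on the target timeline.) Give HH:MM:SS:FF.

00:47:42:01

Source frame index: (0×3600 + 47×60 + 39) × 30 + 6 = 85776.
Real time: 85776 / (30000/1001) = 1788787/625 s.
Target frame: (1788787/625) × (24) = 42930888/625 ≈ 68689.421 → 68689.
At 24 labels/s: frame 68689 → 00:47:42:01.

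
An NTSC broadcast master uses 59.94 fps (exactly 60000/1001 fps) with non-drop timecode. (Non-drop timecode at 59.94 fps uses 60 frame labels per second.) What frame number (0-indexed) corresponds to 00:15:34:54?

frame 56094

Total seconds to the label: (0 × 3600 + 15 × 60 + 34) = 934.
Frame index = 934 × 60 + 54 = 56094.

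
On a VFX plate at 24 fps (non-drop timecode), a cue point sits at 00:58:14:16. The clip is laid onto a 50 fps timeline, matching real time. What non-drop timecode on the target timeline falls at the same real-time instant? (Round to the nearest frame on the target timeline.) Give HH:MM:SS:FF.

Source frame index: (0×3600 + 58×60 + 14) × 24 + 16 = 83872.
Real time: 83872 / (24) = 10484/3 s.
Target frame: (10484/3) × (50) = 524200/3 ≈ 174733.333 → 174733.
At 50 labels/s: frame 174733 → 00:58:14:33.

00:58:14:33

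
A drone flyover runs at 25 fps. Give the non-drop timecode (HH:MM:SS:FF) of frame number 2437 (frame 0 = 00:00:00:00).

2437 ÷ 25 = 97 full seconds, remainder 12 frames.
97 s = 0 h 1 min 37 s.
Timecode: 00:01:37:12.

00:01:37:12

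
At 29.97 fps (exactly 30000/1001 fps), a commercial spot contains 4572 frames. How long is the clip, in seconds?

152.5524 seconds

Running time = 4572 / (30000/1001) = 152.5524 s.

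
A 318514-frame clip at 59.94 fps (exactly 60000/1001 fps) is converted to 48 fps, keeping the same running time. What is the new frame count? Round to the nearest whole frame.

255066 frames

Frames at target rate = 318514 × (48) / (60000/1001) = 159416257/625 ≈ 255066.011.
Nearest whole frame: 255066.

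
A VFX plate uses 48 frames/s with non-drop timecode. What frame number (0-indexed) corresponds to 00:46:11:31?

133039

Total seconds to the label: (0 × 3600 + 46 × 60 + 11) = 2771.
Frame index = 2771 × 48 + 31 = 133039.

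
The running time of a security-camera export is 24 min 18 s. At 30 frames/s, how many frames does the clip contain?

24 min 18 s = 1458 s.
Frames = 1458 × 30 = 43740.

43740 frames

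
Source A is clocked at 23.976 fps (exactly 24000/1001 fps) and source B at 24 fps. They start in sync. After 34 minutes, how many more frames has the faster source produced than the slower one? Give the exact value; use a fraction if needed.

34 min = 2040 s.
A emits 24000/1001 × 2040 = 48960000/1001 frames; B emits 24 × 2040 = 48960.
Difference = 48960/1001 frames (≈ 48.9111); B is ahead of A.

48960/1001 frames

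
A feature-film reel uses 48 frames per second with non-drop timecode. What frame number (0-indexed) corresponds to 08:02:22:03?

frame 1389219

Total seconds to the label: (8 × 3600 + 2 × 60 + 22) = 28942.
Frame index = 28942 × 48 + 3 = 1389219.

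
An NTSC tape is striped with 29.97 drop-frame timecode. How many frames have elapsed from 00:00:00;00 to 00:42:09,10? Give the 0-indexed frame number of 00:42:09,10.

75804

As if non-drop at 30 labels/s: (0 × 3600 + 42 × 60 + 9) × 30 + 10 = 75880.
Minute boundaries passed: 42; those not divisible by 10: 42 − 4 = 38; dropped labels = 2 × 38 = 76.
Actual frame index = 75880 − 76 = 75804.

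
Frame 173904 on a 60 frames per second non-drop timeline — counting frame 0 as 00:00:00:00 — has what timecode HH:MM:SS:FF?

00:48:18:24

173904 ÷ 60 = 2898 full seconds, remainder 24 frames.
2898 s = 0 h 48 min 18 s.
Timecode: 00:48:18:24.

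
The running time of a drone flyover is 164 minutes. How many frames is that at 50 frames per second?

164 min = 9840 s.
Frames = 9840 × 50 = 492000.

492000 frames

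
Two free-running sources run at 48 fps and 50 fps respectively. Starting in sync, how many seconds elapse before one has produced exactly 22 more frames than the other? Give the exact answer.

The gap grows by |50 − 48| = 2 frames per second.
Time for a 22-frame gap: 22 ÷ (2) = 11 s.

11 seconds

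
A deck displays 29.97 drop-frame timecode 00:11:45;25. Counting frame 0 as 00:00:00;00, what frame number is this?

21155

As if non-drop at 30 labels/s: (0 × 3600 + 11 × 60 + 45) × 30 + 25 = 21175.
Minute boundaries passed: 11; those not divisible by 10: 11 − 1 = 10; dropped labels = 2 × 10 = 20.
Actual frame index = 21175 − 20 = 21155.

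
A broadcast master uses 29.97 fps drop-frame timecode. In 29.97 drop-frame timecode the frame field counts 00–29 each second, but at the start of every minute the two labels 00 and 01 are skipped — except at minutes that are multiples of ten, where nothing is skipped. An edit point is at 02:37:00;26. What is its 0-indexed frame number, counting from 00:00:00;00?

As if non-drop at 30 labels/s: (2 × 3600 + 37 × 60 + 0) × 30 + 26 = 282626.
Minute boundaries passed: 157; those not divisible by 10: 157 − 15 = 142; dropped labels = 2 × 142 = 284.
Actual frame index = 282626 − 284 = 282342.

282342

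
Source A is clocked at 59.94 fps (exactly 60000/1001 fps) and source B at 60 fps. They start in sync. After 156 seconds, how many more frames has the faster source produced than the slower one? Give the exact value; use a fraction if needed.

720/77 frames

A emits 60000/1001 × 156 = 720000/77 frames; B emits 60 × 156 = 9360.
Difference = 720/77 frames (≈ 9.3506); B is ahead of A.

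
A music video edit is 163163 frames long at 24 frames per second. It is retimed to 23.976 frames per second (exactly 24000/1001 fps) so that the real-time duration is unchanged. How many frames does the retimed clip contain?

Target frames = source frames × (target rate / source rate) = 163163 × (24000/1001)/(24) = 163163 × 1000/1001 = 163000.

163000 frames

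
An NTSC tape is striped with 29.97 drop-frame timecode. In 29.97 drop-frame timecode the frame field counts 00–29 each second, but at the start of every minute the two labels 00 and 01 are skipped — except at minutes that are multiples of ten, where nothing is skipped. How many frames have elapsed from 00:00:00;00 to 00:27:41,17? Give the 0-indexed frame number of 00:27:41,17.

Complete 10-minute blocks: 2, each 17982 frames → 35964.
Remaining 7 whole minutes in the current block: 1800 + 6 × 1798 = 12588 frames.
Within the current minute: 41 × 30 + 17 − 2 = 1245 (labels ;00/;01 skipped at this minute). Total = 35964 + 12588 + 1245 = 49797.

49797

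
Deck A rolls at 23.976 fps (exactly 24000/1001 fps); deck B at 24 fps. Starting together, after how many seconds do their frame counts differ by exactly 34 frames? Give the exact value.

17017/12 seconds

The gap grows by |24 − 24000/1001| = 24/1001 frames per second.
Time for a 34-frame gap: 34 ÷ (24/1001) = 17017/12 s.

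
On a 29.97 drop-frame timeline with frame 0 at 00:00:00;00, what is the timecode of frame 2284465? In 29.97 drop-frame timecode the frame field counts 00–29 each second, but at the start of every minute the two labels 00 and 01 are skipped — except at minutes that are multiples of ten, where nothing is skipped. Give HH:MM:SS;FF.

Ten DF minutes hold 17982 frames, so frame 2284465 lies in block 127 (frames 2283714–2301695) with 751 frames into that block.
The block's first minute is 1800 frames and the rest 1798 each; 751 frames reaches minute 0, so 127 × 18 + 0 × 2 = 2286 labels have been skipped so far.
Adding those back, label number 2284465 + 2286 = 2286751 at 30 labels/s is 76225 s + 1 f = 21 h 10 min 25 s frame 1, i.e. 21:10:25;01.

21:10:25;01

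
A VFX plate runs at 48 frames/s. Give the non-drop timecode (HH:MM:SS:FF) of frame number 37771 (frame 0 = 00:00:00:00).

00:13:06:43

37771 ÷ 48 = 786 full seconds, remainder 43 frames.
786 s = 0 h 13 min 6 s.
Timecode: 00:13:06:43.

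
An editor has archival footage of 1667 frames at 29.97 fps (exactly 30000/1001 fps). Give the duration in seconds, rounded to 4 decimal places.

55.6222 seconds

Running time = 1667 × 1001/30000 = 1668667/30000 s ≈ 55.6222 s.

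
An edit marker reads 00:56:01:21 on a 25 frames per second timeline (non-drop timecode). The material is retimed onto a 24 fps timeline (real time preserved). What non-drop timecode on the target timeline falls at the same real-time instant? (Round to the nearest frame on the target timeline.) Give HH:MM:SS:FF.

Source frame index: (0×3600 + 56×60 + 1) × 25 + 21 = 84046.
Real time: 84046 / (25) = 84046/25 s.
Target frame: (84046/25) × (24) = 2017104/25 ≈ 80684.160 → 80684.
At 24 labels/s: frame 80684 → 00:56:01:20.

00:56:01:20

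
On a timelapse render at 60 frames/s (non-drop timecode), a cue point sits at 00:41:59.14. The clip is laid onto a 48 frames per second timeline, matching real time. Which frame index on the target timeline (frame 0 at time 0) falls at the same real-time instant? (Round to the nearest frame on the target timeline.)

Source frame index: (0×3600 + 41×60 + 59) × 60 + 14 = 151154.
Real time: 151154 / (60) = 75577/30 s.
Target frame: (75577/30) × (48) = 604616/5 ≈ 120923.200 → 120923.

frame 120923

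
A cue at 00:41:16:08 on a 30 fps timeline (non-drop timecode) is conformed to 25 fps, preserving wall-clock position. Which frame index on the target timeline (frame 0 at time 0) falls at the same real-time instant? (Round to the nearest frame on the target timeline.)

frame 61907

Source frame index: (0×3600 + 41×60 + 16) × 30 + 8 = 74288.
Real time: 74288 / (30) = 37144/15 s.
Target frame: (37144/15) × (25) = 185720/3 ≈ 61906.667 → 61907.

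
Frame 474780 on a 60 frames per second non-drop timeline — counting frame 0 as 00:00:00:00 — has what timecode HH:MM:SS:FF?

02:11:53:00

474780 ÷ 60 = 7913 full seconds, remainder 0 frames.
7913 s = 2 h 11 min 53 s.
Timecode: 02:11:53:00.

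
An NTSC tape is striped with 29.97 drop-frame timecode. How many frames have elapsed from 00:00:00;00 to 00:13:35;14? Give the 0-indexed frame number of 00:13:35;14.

As if non-drop at 30 labels/s: (0 × 3600 + 13 × 60 + 35) × 30 + 14 = 24464.
Minute boundaries passed: 13; those not divisible by 10: 13 − 1 = 12; dropped labels = 2 × 12 = 24.
Actual frame index = 24464 − 24 = 24440.

24440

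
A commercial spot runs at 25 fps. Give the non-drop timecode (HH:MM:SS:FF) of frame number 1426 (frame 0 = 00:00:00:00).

1426 ÷ 25 = 57 full seconds, remainder 1 frame.
57 s = 0 h 0 min 57 s.
Timecode: 00:00:57:01.

00:00:57:01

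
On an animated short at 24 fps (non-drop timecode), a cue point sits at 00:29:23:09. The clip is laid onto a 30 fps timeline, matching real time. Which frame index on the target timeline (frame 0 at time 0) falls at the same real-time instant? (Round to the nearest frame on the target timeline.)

frame 52901

Source frame index: (0×3600 + 29×60 + 23) × 24 + 9 = 42321.
Real time: 42321 / (24) = 14107/8 s.
Target frame: (14107/8) × (30) = 211605/4 ≈ 52901.250 → 52901.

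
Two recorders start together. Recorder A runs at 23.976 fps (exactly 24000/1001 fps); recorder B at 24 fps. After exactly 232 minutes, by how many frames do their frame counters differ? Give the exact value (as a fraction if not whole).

232 min = 13920 s.
A emits 24000/1001 × 13920 = 334080000/1001 frames; B emits 24 × 13920 = 334080.
Difference = 334080/1001 frames (≈ 333.7463); B is ahead of A.

334080/1001 frames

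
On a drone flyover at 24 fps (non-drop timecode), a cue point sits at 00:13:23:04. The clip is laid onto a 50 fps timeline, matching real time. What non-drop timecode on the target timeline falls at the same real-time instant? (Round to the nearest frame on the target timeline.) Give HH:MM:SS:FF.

Source frame index: (0×3600 + 13×60 + 23) × 24 + 4 = 19276.
Real time: 19276 / (24) = 4819/6 s.
Target frame: (4819/6) × (50) = 120475/3 ≈ 40158.333 → 40158.
At 50 labels/s: frame 40158 → 00:13:23:08.

00:13:23:08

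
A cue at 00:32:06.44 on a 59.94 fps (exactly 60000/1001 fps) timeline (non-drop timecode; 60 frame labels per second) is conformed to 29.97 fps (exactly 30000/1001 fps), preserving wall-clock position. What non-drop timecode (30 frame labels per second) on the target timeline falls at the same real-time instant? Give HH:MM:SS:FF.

Source frame index: (0×3600 + 32×60 + 6) × 60 + 44 = 115604.
Real time: 115604 / (60000/1001) = 28929901/15000 s.
Target frame: (28929901/15000) × (30000/1001) = 57802.
At 30 labels/s: frame 57802 → 00:32:06:22.

00:32:06:22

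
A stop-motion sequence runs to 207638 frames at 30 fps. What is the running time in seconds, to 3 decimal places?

Running time = 207638 × 1/30 = 103819/15 s ≈ 6921.267 s.

6921.267 seconds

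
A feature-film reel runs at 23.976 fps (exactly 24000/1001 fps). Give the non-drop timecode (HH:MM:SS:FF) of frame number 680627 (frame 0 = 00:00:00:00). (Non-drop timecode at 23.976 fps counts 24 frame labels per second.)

680627 ÷ 24 = 28359 full seconds, remainder 11 frames.
28359 s = 7 h 52 min 39 s.
Timecode: 07:52:39:11.

07:52:39:11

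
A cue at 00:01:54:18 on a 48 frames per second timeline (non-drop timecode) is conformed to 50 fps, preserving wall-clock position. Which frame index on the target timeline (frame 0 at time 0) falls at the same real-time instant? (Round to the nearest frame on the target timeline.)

Source frame index: (0×3600 + 1×60 + 54) × 48 + 18 = 5490.
Real time: 5490 / (48) = 915/8 s.
Target frame: (915/8) × (50) = 22875/4 ≈ 5718.750 → 5719.

frame 5719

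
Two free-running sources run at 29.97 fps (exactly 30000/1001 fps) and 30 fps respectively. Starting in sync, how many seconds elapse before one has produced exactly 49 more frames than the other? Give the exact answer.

The gap grows by |30 − 30000/1001| = 30/1001 frames per second.
Time for a 49-frame gap: 49 ÷ (30/1001) = 49049/30 s.

49049/30 seconds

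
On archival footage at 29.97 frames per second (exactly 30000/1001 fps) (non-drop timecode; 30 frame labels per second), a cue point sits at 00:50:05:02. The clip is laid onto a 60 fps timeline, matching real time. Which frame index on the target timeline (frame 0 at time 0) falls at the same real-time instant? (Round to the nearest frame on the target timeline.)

frame 180484

Source frame index: (0×3600 + 50×60 + 5) × 30 + 2 = 90152.
Real time: 90152 / (30000/1001) = 11280269/3750 s.
Target frame: (11280269/3750) × (60) = 22560538/125 ≈ 180484.304 → 180484.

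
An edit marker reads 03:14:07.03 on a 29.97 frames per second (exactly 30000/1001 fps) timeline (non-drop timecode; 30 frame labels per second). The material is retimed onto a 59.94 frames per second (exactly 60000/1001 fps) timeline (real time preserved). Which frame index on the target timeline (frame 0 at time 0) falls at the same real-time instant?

Source frame index: (3×3600 + 14×60 + 7) × 30 + 3 = 349413.
Real time: 349413 / (30000/1001) = 116587471/10000 s.
Target frame: (116587471/10000) × (60000/1001) = 698826.

frame 698826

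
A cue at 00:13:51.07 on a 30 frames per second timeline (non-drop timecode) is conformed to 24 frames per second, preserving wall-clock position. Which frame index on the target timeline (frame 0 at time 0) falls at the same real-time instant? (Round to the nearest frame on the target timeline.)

frame 19950

Source frame index: (0×3600 + 13×60 + 51) × 30 + 7 = 24937.
Real time: 24937 / (30) = 24937/30 s.
Target frame: (24937/30) × (24) = 99748/5 ≈ 19949.600 → 19950.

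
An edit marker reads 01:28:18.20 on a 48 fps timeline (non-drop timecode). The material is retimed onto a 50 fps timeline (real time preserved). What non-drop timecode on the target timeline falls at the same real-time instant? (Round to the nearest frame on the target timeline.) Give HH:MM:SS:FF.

Source frame index: (1×3600 + 28×60 + 18) × 48 + 20 = 254324.
Real time: 254324 / (48) = 63581/12 s.
Target frame: (63581/12) × (50) = 1589525/6 ≈ 264920.833 → 264921.
At 50 labels/s: frame 264921 → 01:28:18:21.

01:28:18:21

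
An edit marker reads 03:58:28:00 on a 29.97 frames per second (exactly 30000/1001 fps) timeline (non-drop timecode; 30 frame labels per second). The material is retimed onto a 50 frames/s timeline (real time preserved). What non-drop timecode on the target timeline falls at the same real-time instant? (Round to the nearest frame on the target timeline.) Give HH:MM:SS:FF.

03:58:42:15

Source frame index: (3×3600 + 58×60 + 28) × 30 + 0 = 429240.
Real time: 429240 / (30000/1001) = 3580577/250 s.
Target frame: (3580577/250) × (50) = 3580577/5 ≈ 716115.400 → 716115.
At 50 labels/s: frame 716115 → 03:58:42:15.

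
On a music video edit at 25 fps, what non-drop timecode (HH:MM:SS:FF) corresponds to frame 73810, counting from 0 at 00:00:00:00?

73810 ÷ 25 = 2952 full seconds, remainder 10 frames.
2952 s = 0 h 49 min 12 s.
Timecode: 00:49:12:10.

00:49:12:10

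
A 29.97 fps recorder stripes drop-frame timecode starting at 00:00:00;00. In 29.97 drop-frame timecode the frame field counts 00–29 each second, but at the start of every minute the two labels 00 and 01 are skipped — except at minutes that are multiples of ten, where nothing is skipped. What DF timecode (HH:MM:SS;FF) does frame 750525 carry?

06:57:22;17

Ten DF minutes hold 17982 frames, so frame 750525 lies in block 41 (frames 737262–755243) with 13263 frames into that block.
The block's first minute is 1800 frames and the rest 1798 each; 13263 frames reaches minute 7, so 41 × 18 + 7 × 2 = 752 labels have been skipped so far.
Adding those back, label number 750525 + 752 = 751277 at 30 labels/s is 25042 s + 17 f = 6 h 57 min 22 s frame 17, i.e. 06:57:22;17.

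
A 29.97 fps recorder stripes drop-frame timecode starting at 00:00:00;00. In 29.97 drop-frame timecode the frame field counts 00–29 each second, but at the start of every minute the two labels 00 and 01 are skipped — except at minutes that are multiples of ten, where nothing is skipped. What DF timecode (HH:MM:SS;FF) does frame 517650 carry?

Each 10-minute DF block holds 10 × 60 × 30 − 9 × 2 = 17982 frames. 517650 ÷ 17982 → 28 full blocks, remainder 14154.
Within the partial block the first minute is 1800 frames and each further minute 1798, so 7 further minute boundaries passed. Total skipped labels = 18 × 28 + 2 × 7 = 518.
Non-drop label index = 517650 + 518 = 518168; at 30 labels/s that is 04:47:52:08, i.e. DF 04:47:52;08.

04:47:52;08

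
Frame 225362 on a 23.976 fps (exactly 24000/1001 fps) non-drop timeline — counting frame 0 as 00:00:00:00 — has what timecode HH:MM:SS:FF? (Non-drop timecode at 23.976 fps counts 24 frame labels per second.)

02:36:30:02

225362 ÷ 24 = 9390 full seconds, remainder 2 frames.
9390 s = 2 h 36 min 30 s.
Timecode: 02:36:30:02.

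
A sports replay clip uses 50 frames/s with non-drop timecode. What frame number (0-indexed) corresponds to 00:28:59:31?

frame 86981

Total seconds to the label: (0 × 3600 + 28 × 60 + 59) = 1739.
Frame index = 1739 × 50 + 31 = 86981.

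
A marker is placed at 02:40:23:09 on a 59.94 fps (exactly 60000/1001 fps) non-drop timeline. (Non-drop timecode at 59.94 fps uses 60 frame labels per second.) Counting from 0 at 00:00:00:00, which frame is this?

frame 577389

Total seconds to the label: (2 × 3600 + 40 × 60 + 23) = 9623.
Frame index = 9623 × 60 + 9 = 577389.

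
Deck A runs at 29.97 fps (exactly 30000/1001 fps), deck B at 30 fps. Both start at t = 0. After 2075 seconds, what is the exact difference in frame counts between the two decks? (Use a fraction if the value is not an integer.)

62250/1001 frames

A emits 30000/1001 × 2075 = 62250000/1001 frames; B emits 30 × 2075 = 62250.
Difference = 62250/1001 frames (≈ 62.1878); B is ahead of A.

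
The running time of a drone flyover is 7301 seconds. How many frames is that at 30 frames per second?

Frames = 7301 × 30 = 219030.

219030 frames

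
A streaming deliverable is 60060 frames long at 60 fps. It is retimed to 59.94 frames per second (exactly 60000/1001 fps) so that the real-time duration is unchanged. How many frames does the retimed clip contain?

Target frames = source frames × (target rate / source rate) = 60060 × (60000/1001)/(60) = 60060 × 1000/1001 = 60000.

60000 frames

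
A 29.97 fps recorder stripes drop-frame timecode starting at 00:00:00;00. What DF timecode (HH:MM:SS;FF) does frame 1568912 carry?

Ten DF minutes hold 17982 frames, so frame 1568912 lies in block 87 (frames 1564434–1582415) with 4478 frames into that block.
The block's first minute is 1800 frames and the rest 1798 each; 4478 frames reaches minute 2, so 87 × 18 + 2 × 2 = 1570 labels have been skipped so far.
Adding those back, label number 1568912 + 1570 = 1570482 at 30 labels/s is 52349 s + 12 f = 14 h 32 min 29 s frame 12, i.e. 14:32:29;12.

14:32:29;12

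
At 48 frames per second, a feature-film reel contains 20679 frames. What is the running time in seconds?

Running time = 20679 / (48) = 430.8125 s.

430.8125 seconds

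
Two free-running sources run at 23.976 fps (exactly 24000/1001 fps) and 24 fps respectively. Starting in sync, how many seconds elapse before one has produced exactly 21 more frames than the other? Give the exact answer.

875.875 seconds

The gap grows by |24 − 24000/1001| = 24/1001 frames per second.
Time for a 21-frame gap: 21 ÷ (24/1001) = 875.875 s.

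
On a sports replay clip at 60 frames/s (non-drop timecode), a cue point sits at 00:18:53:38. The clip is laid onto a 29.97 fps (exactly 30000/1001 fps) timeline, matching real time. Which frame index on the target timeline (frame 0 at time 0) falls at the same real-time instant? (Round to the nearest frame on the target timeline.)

frame 33975

Source frame index: (0×3600 + 18×60 + 53) × 60 + 38 = 68018.
Real time: 68018 / (60) = 34009/30 s.
Target frame: (34009/30) × (30000/1001) = 34009000/1001 ≈ 33975.025 → 33975.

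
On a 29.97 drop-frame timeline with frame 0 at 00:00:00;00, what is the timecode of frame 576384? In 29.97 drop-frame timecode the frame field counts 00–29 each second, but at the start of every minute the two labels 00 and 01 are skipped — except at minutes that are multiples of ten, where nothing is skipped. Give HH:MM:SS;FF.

Each 10-minute DF block holds 10 × 60 × 30 − 9 × 2 = 17982 frames. 576384 ÷ 17982 → 32 full blocks, remainder 960.
Within the partial block the first minute is 1800 frames and each further minute 1798, so 0 further minute boundaries passed. Total skipped labels = 18 × 32 + 2 × 0 = 576.
Non-drop label index = 576384 + 576 = 576960; at 30 labels/s that is 05:20:32:00, i.e. DF 05:20:32;00.

05:20:32;00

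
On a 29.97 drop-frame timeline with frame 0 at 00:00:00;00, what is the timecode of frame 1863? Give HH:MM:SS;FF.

Ten DF minutes hold 17982 frames, so frame 1863 lies in block 0 (frames 0–17981) with 1863 frames into that block.
The block's first minute is 1800 frames and the rest 1798 each; 1863 frames reaches minute 1, so 0 × 18 + 1 × 2 = 2 labels have been skipped so far.
Adding those back, label number 1863 + 2 = 1865 at 30 labels/s is 62 s + 5 f = 0 h 1 min 2 s frame 5, i.e. 00:01:02;05.

00:01:02;05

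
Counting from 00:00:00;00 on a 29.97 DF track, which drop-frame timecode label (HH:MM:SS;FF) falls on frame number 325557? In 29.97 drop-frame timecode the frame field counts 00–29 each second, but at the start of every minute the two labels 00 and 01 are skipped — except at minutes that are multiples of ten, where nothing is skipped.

Each 10-minute DF block holds 10 × 60 × 30 − 9 × 2 = 17982 frames. 325557 ÷ 17982 → 18 full blocks, remainder 1881.
Within the partial block the first minute is 1800 frames and each further minute 1798, so 1 further minute boundary passed. Total skipped labels = 18 × 18 + 2 × 1 = 326.
Non-drop label index = 325557 + 326 = 325883; at 30 labels/s that is 03:01:02:23, i.e. DF 03:01:02;23.

03:01:02;23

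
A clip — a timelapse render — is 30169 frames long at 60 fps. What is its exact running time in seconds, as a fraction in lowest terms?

30169/60 seconds

Running time = 30169 ÷ (60) = 30169 × 1/60 = 30169/60 s.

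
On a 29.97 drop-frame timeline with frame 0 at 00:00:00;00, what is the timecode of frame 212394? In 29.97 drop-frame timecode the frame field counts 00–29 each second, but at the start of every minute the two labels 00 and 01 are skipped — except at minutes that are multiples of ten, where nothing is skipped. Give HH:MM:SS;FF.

01:58:06;28

Each 10-minute DF block holds 10 × 60 × 30 − 9 × 2 = 17982 frames. 212394 ÷ 17982 → 11 full blocks, remainder 14592.
Within the partial block the first minute is 1800 frames and each further minute 1798, so 8 further minute boundaries passed. Total skipped labels = 18 × 11 + 2 × 8 = 214.
Non-drop label index = 212394 + 214 = 212608; at 30 labels/s that is 01:58:06:28, i.e. DF 01:58:06;28.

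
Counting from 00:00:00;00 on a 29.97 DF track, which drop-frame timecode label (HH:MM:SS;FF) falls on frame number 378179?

Ten DF minutes hold 17982 frames, so frame 378179 lies in block 21 (frames 377622–395603) with 557 frames into that block.
The block's first minute is 1800 frames and the rest 1798 each; 557 frames reaches minute 0, so 21 × 18 + 0 × 2 = 378 labels have been skipped so far.
Adding those back, label number 378179 + 378 = 378557 at 30 labels/s is 12618 s + 17 f = 3 h 30 min 18 s frame 17, i.e. 03:30:18;17.

03:30:18;17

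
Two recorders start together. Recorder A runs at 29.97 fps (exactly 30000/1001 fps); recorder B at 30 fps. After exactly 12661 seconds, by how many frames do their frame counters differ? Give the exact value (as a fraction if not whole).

A emits 30000/1001 × 12661 = 34530000/91 frames; B emits 30 × 12661 = 379830.
Difference = 34530/91 frames (≈ 379.4505); B is ahead of A.

34530/91 frames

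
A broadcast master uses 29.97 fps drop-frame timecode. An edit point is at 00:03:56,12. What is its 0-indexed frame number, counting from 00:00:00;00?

Complete 10-minute blocks: 0, each 17982 frames → 0.
Remaining 3 whole minutes in the current block: 1800 + 2 × 1798 = 5396 frames.
Within the current minute: 56 × 30 + 12 − 2 = 1690 (labels ;00/;01 skipped at this minute). Total = 0 + 5396 + 1690 = 7086.

7086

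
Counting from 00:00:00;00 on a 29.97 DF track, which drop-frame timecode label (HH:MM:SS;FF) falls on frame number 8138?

Each 10-minute DF block holds 10 × 60 × 30 − 9 × 2 = 17982 frames. 8138 ÷ 17982 → 0 full blocks, remainder 8138.
Within the partial block the first minute is 1800 frames and each further minute 1798, so 4 further minute boundaries passed. Total skipped labels = 18 × 0 + 2 × 4 = 8.
Non-drop label index = 8138 + 8 = 8146; at 30 labels/s that is 00:04:31:16, i.e. DF 00:04:31;16.

00:04:31;16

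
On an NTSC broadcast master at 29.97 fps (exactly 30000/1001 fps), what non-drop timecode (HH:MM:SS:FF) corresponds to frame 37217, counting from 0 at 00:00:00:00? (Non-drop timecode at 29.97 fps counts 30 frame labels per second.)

00:20:40:17

37217 ÷ 30 = 1240 full seconds, remainder 17 frames.
1240 s = 0 h 20 min 40 s.
Timecode: 00:20:40:17.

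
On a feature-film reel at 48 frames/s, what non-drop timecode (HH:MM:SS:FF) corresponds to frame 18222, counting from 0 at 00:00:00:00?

00:06:19:30

18222 ÷ 48 = 379 full seconds, remainder 30 frames.
379 s = 0 h 6 min 19 s.
Timecode: 00:06:19:30.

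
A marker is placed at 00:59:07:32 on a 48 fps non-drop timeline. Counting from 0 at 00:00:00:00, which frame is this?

Total seconds to the label: (0 × 3600 + 59 × 60 + 7) = 3547.
Frame index = 3547 × 48 + 32 = 170288.

170288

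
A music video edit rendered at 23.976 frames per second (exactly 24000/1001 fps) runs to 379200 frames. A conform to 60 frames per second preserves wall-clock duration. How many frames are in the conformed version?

Target frames = source frames × (target rate / source rate) = 379200 × (60)/(24000/1001) = 379200 × 1001/400 = 948948.

948948 frames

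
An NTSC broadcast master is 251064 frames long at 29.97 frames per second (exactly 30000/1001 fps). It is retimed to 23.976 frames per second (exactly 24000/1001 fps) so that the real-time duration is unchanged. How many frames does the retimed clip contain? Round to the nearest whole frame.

200851 frames

Frames at target rate = 251064 × (24000/1001) / (30000/1001) = 1004256/5 ≈ 200851.200.
Nearest whole frame: 200851.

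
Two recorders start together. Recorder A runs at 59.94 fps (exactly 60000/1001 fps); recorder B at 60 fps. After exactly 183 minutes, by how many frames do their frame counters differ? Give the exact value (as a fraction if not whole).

658800/1001 frames

183 min = 10980 s.
A emits 60000/1001 × 10980 = 658800000/1001 frames; B emits 60 × 10980 = 658800.
Difference = 658800/1001 frames (≈ 658.1419); B is ahead of A.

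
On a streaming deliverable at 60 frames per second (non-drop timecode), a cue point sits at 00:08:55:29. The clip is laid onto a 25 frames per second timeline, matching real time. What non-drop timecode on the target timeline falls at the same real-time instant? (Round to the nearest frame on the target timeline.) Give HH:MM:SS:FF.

00:08:55:12

Source frame index: (0×3600 + 8×60 + 55) × 60 + 29 = 32129.
Real time: 32129 / (60) = 32129/60 s.
Target frame: (32129/60) × (25) = 160645/12 ≈ 13387.083 → 13387.
At 25 labels/s: frame 13387 → 00:08:55:12.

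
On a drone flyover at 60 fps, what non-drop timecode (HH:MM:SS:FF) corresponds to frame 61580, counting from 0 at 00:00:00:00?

61580 ÷ 60 = 1026 full seconds, remainder 20 frames.
1026 s = 0 h 17 min 6 s.
Timecode: 00:17:06:20.

00:17:06:20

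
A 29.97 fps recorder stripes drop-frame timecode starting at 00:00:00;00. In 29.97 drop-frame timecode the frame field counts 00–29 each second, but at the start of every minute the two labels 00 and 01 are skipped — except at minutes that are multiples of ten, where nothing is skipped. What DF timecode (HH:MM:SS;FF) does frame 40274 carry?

Ten DF minutes hold 17982 frames, so frame 40274 lies in block 2 (frames 35964–53945) with 4310 frames into that block.
The block's first minute is 1800 frames and the rest 1798 each; 4310 frames reaches minute 2, so 2 × 18 + 2 × 2 = 40 labels have been skipped so far.
Adding those back, label number 40274 + 40 = 40314 at 30 labels/s is 1343 s + 24 f = 0 h 22 min 23 s frame 24, i.e. 00:22:23;24.

00:22:23;24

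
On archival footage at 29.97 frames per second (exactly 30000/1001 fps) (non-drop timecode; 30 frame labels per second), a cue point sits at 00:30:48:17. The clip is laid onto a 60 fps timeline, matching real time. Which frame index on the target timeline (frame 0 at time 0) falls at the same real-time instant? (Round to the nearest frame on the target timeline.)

Source frame index: (0×3600 + 30×60 + 48) × 30 + 17 = 55457.
Real time: 55457 / (30000/1001) = 55512457/30000 s.
Target frame: (55512457/30000) × (60) = 55512457/500 ≈ 111024.914 → 111025.

frame 111025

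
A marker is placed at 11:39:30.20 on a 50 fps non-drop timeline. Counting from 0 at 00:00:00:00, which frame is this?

2098520

Total seconds to the label: (11 × 3600 + 39 × 60 + 30) = 41970.
Frame index = 41970 × 50 + 20 = 2098520.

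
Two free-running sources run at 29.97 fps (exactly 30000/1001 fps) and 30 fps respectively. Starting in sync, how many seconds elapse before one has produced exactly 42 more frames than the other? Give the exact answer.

The gap grows by |30 − 30000/1001| = 30/1001 frames per second.
Time for a 42-frame gap: 42 ÷ (30/1001) = 1401.4 s.

1401.4 seconds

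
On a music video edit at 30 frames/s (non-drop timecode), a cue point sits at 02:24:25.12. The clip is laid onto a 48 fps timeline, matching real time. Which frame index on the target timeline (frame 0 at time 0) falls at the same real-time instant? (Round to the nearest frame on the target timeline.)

frame 415939

Source frame index: (2×3600 + 24×60 + 25) × 30 + 12 = 259962.
Real time: 259962 / (30) = 43327/5 s.
Target frame: (43327/5) × (48) = 2079696/5 ≈ 415939.200 → 415939.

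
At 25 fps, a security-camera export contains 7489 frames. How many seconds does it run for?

299.56 seconds

Running time = 7489 / (25) = 299.56 s.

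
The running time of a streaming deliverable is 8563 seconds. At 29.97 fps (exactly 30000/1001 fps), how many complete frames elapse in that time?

256633 frames

Frames = 8563 × 30000/1001 = 256890000/1001 ≈ 256633.3666.
Complete frames: 256633.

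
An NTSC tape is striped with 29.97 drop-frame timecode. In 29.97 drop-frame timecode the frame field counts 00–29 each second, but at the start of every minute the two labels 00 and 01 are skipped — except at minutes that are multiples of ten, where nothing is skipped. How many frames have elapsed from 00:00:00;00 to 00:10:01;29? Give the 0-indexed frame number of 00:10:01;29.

18041

As if non-drop at 30 labels/s: (0 × 3600 + 10 × 60 + 1) × 30 + 29 = 18059.
Minute boundaries passed: 10; those not divisible by 10: 10 − 1 = 9; dropped labels = 2 × 9 = 18.
Actual frame index = 18059 − 18 = 18041.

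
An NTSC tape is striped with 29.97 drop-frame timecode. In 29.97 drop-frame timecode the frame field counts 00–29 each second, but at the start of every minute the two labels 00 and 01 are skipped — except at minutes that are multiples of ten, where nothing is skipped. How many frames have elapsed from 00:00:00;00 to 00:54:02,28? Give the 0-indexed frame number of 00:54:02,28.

Complete 10-minute blocks: 5, each 17982 frames → 89910.
Remaining 4 whole minutes in the current block: 1800 + 3 × 1798 = 7194 frames.
Within the current minute: 2 × 30 + 28 − 2 = 86 (labels ;00/;01 skipped at this minute). Total = 89910 + 7194 + 86 = 97190.

97190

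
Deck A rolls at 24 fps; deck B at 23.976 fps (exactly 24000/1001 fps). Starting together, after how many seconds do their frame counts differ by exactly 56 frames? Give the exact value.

7007/3 seconds

The gap grows by |24000/1001 − 24| = 24/1001 frames per second.
Time for a 56-frame gap: 56 ÷ (24/1001) = 7007/3 s.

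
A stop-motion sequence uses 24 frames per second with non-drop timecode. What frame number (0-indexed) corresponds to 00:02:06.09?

frame 3033

Total seconds to the label: (0 × 3600 + 2 × 60 + 6) = 126.
Frame index = 126 × 24 + 9 = 3033.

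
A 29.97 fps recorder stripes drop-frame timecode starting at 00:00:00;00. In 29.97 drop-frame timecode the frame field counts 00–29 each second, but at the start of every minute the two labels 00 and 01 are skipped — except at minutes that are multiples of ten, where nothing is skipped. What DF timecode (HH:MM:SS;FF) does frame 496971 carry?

Each 10-minute DF block holds 10 × 60 × 30 − 9 × 2 = 17982 frames. 496971 ÷ 17982 → 27 full blocks, remainder 11457.
Within the partial block the first minute is 1800 frames and each further minute 1798, so 6 further minute boundaries passed. Total skipped labels = 18 × 27 + 2 × 6 = 498.
Non-drop label index = 496971 + 498 = 497469; at 30 labels/s that is 04:36:22:09, i.e. DF 04:36:22;09.

04:36:22;09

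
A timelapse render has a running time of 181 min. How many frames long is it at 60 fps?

651600 frames

181 min = 10860 s.
Frames = 10860 × 60 = 651600.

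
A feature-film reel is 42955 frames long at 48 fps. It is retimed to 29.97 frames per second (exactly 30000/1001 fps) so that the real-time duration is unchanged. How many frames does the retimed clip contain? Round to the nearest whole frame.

26820 frames

Frames at target rate = 42955 × (30000/1001) / (48) = 2440625/91 ≈ 26820.055.
Nearest whole frame: 26820.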